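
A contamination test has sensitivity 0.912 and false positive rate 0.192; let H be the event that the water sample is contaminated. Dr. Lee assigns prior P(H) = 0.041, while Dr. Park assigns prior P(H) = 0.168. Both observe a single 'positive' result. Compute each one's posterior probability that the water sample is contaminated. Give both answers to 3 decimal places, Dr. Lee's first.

P('+'|H) = 0.912, P('+'|¬H) = 0.192.
Dr. Lee: numerator 0.912·0.041 = 0.037392; evidence = 0.037392+0.192·0.959 = 0.22152; posterior = 0.169.
Dr. Park: numerator 0.912·0.168 = 0.15322; evidence = 0.15322+0.192·0.832 = 0.31296; posterior = 0.490.

Dr. Lee: 0.169; Dr. Park: 0.490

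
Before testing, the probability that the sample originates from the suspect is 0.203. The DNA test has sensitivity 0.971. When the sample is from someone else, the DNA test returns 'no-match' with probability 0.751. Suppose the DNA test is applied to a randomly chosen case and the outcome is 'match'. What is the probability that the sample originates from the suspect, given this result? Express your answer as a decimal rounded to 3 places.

P(H | E) ≈ 0.498

Write H for 'the sample originates from the suspect'. Prior odds H:¬H = 0.203/0.797 = 0.25471. For the 'match' outcome, the likelihood ratio is 0.971/0.249 = 3.8996.
Posterior odds = 0.25471 × 3.8996 = 0.99325, so P(H|E) = 0.99325/(1+0.99325) = 0.498.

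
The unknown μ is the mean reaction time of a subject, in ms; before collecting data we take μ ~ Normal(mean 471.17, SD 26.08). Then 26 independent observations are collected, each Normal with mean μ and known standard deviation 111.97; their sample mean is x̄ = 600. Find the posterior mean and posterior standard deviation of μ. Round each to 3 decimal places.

Posterior mean ≈ 546.556; posterior SD ≈ 16.798

Prior precision 1/τ₀² = 1/26.08² = 0.00147023; data precision n/σ² = 26/111.97² = 0.00207381.
Posterior precision = 0.00147023 + 0.00207381 = 0.00354404, giving posterior SD = 1/√0.00354404 = 16.798.
Posterior mean = (0.00147023·471.17 + 0.00207381·600) / 0.00354404 = 546.556.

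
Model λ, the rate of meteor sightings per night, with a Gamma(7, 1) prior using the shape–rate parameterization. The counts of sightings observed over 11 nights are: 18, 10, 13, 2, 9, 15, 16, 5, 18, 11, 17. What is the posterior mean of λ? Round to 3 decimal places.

Posterior mean ≈ 11.750

The Poisson likelihood adds the total count to the shape and the number of exposure periods to the rate. Here ∑xᵢ = 134 and n = 11, so shape 7→141 and rate 1→12.
E[λ | data] = 141/12 = 11.750.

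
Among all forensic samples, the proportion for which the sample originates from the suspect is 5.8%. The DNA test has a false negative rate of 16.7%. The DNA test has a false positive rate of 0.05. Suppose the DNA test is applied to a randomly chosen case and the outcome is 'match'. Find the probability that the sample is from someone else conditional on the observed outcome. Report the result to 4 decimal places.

Write H for 'the sample originates from the suspect'. Prior odds H:¬H = 0.058/0.942 = 0.061571. For the 'match' outcome, the likelihood ratio is 0.833/0.05 = 16.660.
Posterior odds = 0.061571 × 16.660 = 1.0258, so P(H|E) = 1.0258/(1+1.0258) = 0.5064. Then P(¬H|E) = 1 − 0.5064 = 0.4936.

P(¬H | E) ≈ 0.4936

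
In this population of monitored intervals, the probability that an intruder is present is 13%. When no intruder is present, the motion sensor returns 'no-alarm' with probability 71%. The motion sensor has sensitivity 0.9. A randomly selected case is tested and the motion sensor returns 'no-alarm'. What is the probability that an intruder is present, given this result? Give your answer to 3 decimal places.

P(H | E) ≈ 0.021

Write H for 'an intruder is present'. Prior odds H:¬H = 0.13/0.87 = 0.14943. For the 'no-alarm' outcome, the likelihood ratio is 0.1/0.71 = 0.14085.
Posterior odds = 0.14943 × 0.14085 = 0.021046, so P(H|E) = 0.021046/(1+0.021046) = 0.021.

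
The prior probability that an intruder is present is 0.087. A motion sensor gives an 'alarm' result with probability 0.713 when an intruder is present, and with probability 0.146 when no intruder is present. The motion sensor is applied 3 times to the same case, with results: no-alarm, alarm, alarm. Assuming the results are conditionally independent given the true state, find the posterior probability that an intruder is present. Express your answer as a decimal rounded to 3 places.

Posterior P(H) ≈ 0.433

With H the event that an intruder is present, the joint likelihood of the observed sequence is P(data|H) = 0.287·0.713·0.713 = 0.14590 and P(data|¬H) = 0.854·0.146·0.146 = 0.018204.
Bayes: P(H|data) = 0.087·0.14590 / (0.087·0.14590 + 0.913·0.018204) = 0.012693/0.029314 = 0.4330.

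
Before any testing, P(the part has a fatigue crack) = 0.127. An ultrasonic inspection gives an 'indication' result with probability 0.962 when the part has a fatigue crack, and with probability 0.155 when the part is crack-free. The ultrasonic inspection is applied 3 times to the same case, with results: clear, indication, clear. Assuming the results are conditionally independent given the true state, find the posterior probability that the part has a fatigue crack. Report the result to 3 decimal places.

With H the event that the part has a fatigue crack, the joint likelihood of the observed sequence is P(data|H) = 0.038·0.962·0.038 = 0.0013891 and P(data|¬H) = 0.845·0.155·0.845 = 0.11067.
Bayes: P(H|data) = 0.127·0.0013891 / (0.127·0.0013891 + 0.873·0.11067) = 0.00017642/0.096795 = 0.0018.

Posterior P(H) ≈ 0.002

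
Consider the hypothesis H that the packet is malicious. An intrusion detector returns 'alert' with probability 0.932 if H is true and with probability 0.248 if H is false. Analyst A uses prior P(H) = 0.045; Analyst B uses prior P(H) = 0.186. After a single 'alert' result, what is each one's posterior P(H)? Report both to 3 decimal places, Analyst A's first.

Analyst A: 0.150; Analyst B: 0.462

The likelihood ratio for an 'alert' result is 0.932/0.248 = 3.7581.
Analyst A: prior odds 0.045/0.955 = 0.047120; posterior odds 0.17708; posterior probability 0.150.
Analyst B: prior odds 0.186/0.814 = 0.22850; posterior odds 0.85872; posterior probability 0.462.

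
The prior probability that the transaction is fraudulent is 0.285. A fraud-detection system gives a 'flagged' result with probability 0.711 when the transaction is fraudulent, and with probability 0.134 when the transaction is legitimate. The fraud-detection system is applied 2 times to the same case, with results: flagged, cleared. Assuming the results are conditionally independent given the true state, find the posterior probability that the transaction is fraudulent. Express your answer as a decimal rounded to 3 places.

Posterior P(H) ≈ 0.414

With H the event that the transaction is fraudulent, the joint likelihood of the observed sequence is P(data|H) = 0.711·0.289 = 0.20548 and P(data|¬H) = 0.134·0.866 = 0.11604.
Bayes: P(H|data) = 0.285·0.20548 / (0.285·0.20548 + 0.715·0.11604) = 0.058562/0.14153 = 0.4138.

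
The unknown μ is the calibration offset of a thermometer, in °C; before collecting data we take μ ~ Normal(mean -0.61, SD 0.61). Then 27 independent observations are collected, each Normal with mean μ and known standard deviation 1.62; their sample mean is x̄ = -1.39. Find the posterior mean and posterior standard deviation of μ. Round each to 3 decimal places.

Posterior mean ≈ -1.228; posterior SD ≈ 0.278

Prior precision 1/τ₀² = 1/0.61² = 2.68745; data precision n/σ² = 27/1.62² = 10.2881.
Posterior precision = 2.68745 + 10.2881 = 12.9755, giving posterior SD = 1/√12.9755 = 0.278.
Posterior mean = (2.68745·-0.61 + 10.2881·-1.39) / 12.9755 = -1.228.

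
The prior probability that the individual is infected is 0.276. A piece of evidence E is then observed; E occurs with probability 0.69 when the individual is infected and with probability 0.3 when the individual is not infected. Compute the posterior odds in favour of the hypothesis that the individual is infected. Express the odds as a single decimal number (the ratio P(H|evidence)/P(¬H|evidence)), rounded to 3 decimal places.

Posterior odds ≈ 0.877

Prior odds = 0.276/(1−0.276) = 0.38122.
Likelihood ratio for E = 0.69/0.3 = 2.3000.
Posterior odds = prior odds × LR = 0.87680.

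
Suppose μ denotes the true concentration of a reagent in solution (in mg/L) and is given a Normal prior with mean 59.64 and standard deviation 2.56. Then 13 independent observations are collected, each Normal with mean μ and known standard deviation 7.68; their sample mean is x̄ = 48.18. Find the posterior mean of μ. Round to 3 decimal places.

Posterior mean ≈ 52.868

Prior precision 1/τ₀² = 1/2.56² = 0.152588; data precision n/σ² = 13/7.68² = 0.220405.
Posterior precision = 0.152588 + 0.220405 = 0.372993.
Posterior mean = (0.152588·59.64 + 0.220405·48.18) / 0.372993 = 52.868.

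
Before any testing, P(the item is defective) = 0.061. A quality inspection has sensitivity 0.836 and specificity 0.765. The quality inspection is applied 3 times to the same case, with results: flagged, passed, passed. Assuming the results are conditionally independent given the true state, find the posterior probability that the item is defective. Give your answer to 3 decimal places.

With H the event that the item is defective, the joint likelihood of the observed sequence is P(data|H) = 0.836·0.164·0.164 = 0.022485 and P(data|¬H) = 0.235·0.765·0.765 = 0.13753.
Bayes: P(H|data) = 0.061·0.022485 / (0.061·0.022485 + 0.939·0.13753) = 0.0013716/0.13051 = 0.0105.

Posterior P(H) ≈ 0.011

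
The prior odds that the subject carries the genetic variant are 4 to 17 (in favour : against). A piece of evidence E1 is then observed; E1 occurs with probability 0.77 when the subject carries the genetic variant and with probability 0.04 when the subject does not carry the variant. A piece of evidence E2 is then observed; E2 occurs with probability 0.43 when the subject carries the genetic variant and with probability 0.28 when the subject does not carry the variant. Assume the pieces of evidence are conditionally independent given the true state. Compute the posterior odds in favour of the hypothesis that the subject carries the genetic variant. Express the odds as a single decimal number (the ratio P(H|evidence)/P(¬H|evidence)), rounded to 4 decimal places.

Posterior odds ≈ 6.9559

Prior odds = 4/17 = 0.23529. In log-odds, ln(0.23529) = -1.4469.
Add log likelihood ratios: ln(19.250) + ln(1.5357) = 3.3865.
Posterior log-odds = 1.9396, so posterior odds = exp(1.9396) = 6.9559.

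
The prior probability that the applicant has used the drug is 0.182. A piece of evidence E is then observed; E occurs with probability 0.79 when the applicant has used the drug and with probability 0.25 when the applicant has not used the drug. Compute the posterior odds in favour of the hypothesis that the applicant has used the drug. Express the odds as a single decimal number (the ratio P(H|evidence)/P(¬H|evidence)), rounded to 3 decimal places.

Prior odds = 0.182/(1−0.182) = 0.22249.
Likelihood ratio for E = 0.79/0.25 = 3.1600.
Posterior odds = prior odds × LR = 0.70308.

Posterior odds ≈ 0.703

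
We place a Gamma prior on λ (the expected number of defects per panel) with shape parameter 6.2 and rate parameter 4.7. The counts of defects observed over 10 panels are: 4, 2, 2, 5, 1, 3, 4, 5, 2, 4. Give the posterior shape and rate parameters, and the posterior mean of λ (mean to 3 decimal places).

Total count ∑xᵢ = 32 over n = 10 panels.
Gamma is conjugate to the Poisson likelihood: posterior is Gamma(shape = 6.2+32 = 38.2, rate = 4.7+10 = 14.7).
Posterior mean = shape/rate = 38.2/14.7 = 2.599.

Posterior: Gamma(shape=38.2, rate=14.7); mean ≈ 2.599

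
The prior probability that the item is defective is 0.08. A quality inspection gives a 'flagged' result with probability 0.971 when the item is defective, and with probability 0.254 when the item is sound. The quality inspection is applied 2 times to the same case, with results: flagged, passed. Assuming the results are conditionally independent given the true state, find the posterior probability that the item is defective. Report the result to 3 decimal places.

With H the event that the item is defective, the joint likelihood of the observed sequence is P(data|H) = 0.971·0.029 = 0.028159 and P(data|¬H) = 0.254·0.746 = 0.18948.
Bayes: P(H|data) = 0.08·0.028159 / (0.08·0.028159 + 0.92·0.18948) = 0.0022527/0.17658 = 0.0128.

Posterior P(H) ≈ 0.013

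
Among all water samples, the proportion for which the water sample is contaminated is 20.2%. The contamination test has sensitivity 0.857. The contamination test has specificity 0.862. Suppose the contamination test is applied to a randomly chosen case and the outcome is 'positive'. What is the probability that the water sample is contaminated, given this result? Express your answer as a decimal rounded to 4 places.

P(H | E) ≈ 0.6112

Write H for 'the water sample is contaminated'. Prior odds H:¬H = 0.202/0.798 = 0.25313. For the 'positive' outcome, the likelihood ratio is 0.857/0.138 = 6.2101.
Posterior odds = 0.25313 × 6.2101 = 1.5720, so P(H|E) = 1.5720/(1+1.5720) = 0.6112.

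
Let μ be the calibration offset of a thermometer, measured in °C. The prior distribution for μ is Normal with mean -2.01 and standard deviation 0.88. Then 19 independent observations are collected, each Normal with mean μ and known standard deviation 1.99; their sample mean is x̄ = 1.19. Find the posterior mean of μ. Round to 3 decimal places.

Posterior mean ≈ 0.511

Prior precision 1/τ₀² = 1/0.88² = 1.29132; data precision n/σ² = 19/1.99² = 4.79786.
Posterior precision = 1.29132 + 4.79786 = 6.08918.
Posterior mean = (1.29132·-2.01 + 4.79786·1.19) / 6.08918 = 0.511.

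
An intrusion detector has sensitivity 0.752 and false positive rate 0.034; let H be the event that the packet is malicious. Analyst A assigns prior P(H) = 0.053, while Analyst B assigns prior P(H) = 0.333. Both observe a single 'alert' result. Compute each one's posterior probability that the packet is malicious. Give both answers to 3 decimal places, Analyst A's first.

The likelihood ratio for an 'alert' result is 0.752/0.034 = 22.118.
Analyst A: prior odds 0.053/0.947 = 0.055966; posterior odds 1.2378; posterior probability 0.553.
Analyst B: prior odds 0.333/0.667 = 0.49925; posterior odds 11.042; posterior probability 0.917.

Analyst A: 0.553; Analyst B: 0.917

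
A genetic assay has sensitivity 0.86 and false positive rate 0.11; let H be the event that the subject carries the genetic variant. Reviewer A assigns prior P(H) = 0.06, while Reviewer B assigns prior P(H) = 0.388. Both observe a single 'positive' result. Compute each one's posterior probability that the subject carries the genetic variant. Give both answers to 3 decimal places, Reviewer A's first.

Reviewer A: 0.333; Reviewer B: 0.832

The likelihood ratio for a 'positive' result is 0.86/0.11 = 7.8182.
Reviewer A: prior odds 0.06/0.94 = 0.063830; posterior odds 0.49903; posterior probability 0.333.
Reviewer B: prior odds 0.388/0.612 = 0.63399; posterior odds 4.9566; posterior probability 0.832.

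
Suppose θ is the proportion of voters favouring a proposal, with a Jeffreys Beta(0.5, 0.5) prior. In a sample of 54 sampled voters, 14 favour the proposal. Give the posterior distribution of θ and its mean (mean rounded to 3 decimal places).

Posterior: Beta(14.5, 40.5); mean ≈ 0.264

Observing 14 successes and 40 failures updates Beta(0.5, 0.5) by adding the success and failure counts to the two shape parameters: α = 0.5+14 = 14.5, β = 0.5+40 = 40.5.
Posterior mean = α/(α+β) = 14.5/55 = 0.264.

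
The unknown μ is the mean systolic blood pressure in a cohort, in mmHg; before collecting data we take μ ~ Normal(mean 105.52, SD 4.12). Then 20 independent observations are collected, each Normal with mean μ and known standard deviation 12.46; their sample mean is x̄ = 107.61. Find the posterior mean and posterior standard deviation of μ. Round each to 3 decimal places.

With known σ, the Normal prior is conjugate. Weight on the data is w = (n/σ²)/(n/σ² + 1/τ₀²) = 0.128823/(0.128823+0.0589122) = 0.68620.
Posterior mean = w·x̄ + (1−w)·μ₀ = 0.68620·107.61 + 0.31380·105.52 = 106.954. Posterior variance = 1/(0.128823+0.0589122) = 5.32665, so SD = 2.308.

Posterior mean ≈ 106.954; posterior SD ≈ 2.308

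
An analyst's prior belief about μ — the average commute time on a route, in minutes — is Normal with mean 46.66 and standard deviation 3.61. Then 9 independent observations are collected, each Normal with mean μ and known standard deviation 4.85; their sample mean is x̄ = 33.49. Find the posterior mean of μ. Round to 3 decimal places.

Prior precision 1/τ₀² = 1/3.61² = 0.0767336; data precision n/σ² = 9/4.85² = 0.382612.
Posterior precision = 0.0767336 + 0.382612 = 0.459346.
Posterior mean = (0.0767336·46.66 + 0.382612·33.49) / 0.459346 = 35.690.

Posterior mean ≈ 35.690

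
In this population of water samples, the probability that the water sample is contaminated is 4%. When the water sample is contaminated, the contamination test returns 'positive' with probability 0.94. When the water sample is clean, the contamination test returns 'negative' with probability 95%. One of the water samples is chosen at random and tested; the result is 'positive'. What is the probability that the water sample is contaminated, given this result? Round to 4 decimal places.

Let H be the event that the water sample is contaminated. P(H) = 0.04, so P(¬H) = 0.96. With E the 'positive' result, P(E|H) = 0.94 and P(E|¬H) = 0.05.
P(E) = 0.94·0.04 + 0.05·0.96 = 0.037600 + 0.048000 = 0.085600.
By Bayes' theorem, P(H|E) = 0.037600 / 0.085600 = 0.4393.

P(H | E) ≈ 0.4393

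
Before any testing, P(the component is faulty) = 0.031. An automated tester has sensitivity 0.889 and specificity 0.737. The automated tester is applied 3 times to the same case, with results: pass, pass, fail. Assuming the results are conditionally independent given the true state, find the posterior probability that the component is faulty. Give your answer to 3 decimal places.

With H the event that the component is faulty, the joint likelihood of the observed sequence is P(data|H) = 0.111·0.111·0.889 = 0.010953 and P(data|¬H) = 0.737·0.737·0.263 = 0.14285.
Bayes: P(H|data) = 0.031·0.010953 / (0.031·0.010953 + 0.969·0.14285) = 0.00033955/0.13876 = 0.0024.

Posterior P(H) ≈ 0.002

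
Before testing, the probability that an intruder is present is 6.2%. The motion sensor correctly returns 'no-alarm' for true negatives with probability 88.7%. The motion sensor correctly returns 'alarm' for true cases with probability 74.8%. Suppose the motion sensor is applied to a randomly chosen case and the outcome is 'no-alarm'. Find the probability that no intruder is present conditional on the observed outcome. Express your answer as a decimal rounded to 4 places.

Let H be the event that an intruder is present. P(H) = 0.062, so P(¬H) = 0.938. With E the 'no-alarm' result, P(E|H) = 0.252 and P(E|¬H) = 0.887.
P(E) = 0.252·0.062 + 0.887·0.938 = 0.015624 + 0.83201 = 0.84763.
By Bayes' theorem, P(H|E) = 0.015624 / 0.84763 = 0.0184. Hence P(¬H|E) = 1 − 0.0184 = 0.9816.

P(¬H | E) ≈ 0.9816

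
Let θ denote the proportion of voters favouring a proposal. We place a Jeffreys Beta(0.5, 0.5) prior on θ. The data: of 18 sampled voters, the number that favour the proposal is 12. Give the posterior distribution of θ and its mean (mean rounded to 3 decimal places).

The binomial likelihood is conjugate to the Beta prior: with 12 successes and 6 failures, the posterior is Beta(0.5+12, 0.5+6) = Beta(12.5, 6.5).
E[θ | data] = 12.5/(12.5+6.5) = 0.658.

Posterior: Beta(12.5, 6.5); mean ≈ 0.658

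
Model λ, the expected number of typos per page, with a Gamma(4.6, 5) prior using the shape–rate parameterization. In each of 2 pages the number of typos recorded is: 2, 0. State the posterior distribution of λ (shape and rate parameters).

Posterior: Gamma(shape=6.6, rate=7)

The Poisson likelihood adds the total count to the shape and the number of exposure periods to the rate. Here ∑xᵢ = 2 and n = 2, so shape 4.6→6.6 and rate 5→7.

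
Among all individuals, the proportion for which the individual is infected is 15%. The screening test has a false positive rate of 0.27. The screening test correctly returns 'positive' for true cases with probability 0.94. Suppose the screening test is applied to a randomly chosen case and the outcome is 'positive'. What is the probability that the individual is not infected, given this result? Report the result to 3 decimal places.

Let H be the event that the individual is infected. P(H) = 0.15, so P(¬H) = 0.85. With E the 'positive' result, P(E|H) = 0.94 and P(E|¬H) = 0.27.
P(E) = 0.94·0.15 + 0.27·0.85 = 0.14100 + 0.22950 = 0.37050.
By Bayes' theorem, P(H|E) = 0.14100 / 0.37050 = 0.381. Hence P(¬H|E) = 1 − 0.381 = 0.619.

P(¬H | E) ≈ 0.619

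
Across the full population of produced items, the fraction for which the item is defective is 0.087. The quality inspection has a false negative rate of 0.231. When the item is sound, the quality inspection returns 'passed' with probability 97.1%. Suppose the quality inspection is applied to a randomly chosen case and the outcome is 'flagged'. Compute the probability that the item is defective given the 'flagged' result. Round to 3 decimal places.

Let H be the event that the item is defective. P(H) = 0.087, so P(¬H) = 0.913. With E the 'flagged' result, P(E|H) = 0.769 and P(E|¬H) = 0.029.
P(E) = 0.769·0.087 + 0.029·0.913 = 0.066903 + 0.026477 = 0.093380.
By Bayes' theorem, P(H|E) = 0.066903 / 0.093380 = 0.716.

P(H | E) ≈ 0.716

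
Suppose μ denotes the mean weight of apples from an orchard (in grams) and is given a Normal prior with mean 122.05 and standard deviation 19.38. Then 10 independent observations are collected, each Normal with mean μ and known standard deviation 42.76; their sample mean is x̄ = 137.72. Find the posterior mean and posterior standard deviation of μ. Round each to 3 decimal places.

Posterior mean ≈ 132.589; posterior SD ≈ 11.089

With known σ, the Normal prior is conjugate. Weight on the data is w = (n/σ²)/(n/σ² + 1/τ₀²) = 0.00546921/(0.00546921+0.00266252) = 0.67258.
Posterior mean = w·x̄ + (1−w)·μ₀ = 0.67258·137.72 + 0.32742·122.05 = 132.589. Posterior variance = 1/(0.00546921+0.00266252) = 122.975, so SD = 11.089.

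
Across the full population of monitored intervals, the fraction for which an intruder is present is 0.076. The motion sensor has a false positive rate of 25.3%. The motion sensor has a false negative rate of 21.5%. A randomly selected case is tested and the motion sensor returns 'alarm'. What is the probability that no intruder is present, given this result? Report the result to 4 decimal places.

Let H be the event that an intruder is present. P(H) = 0.076, so P(¬H) = 0.924. With E the 'alarm' result, P(E|H) = 0.785 and P(E|¬H) = 0.253.
P(E) = 0.785·0.076 + 0.253·0.924 = 0.059660 + 0.23377 = 0.29343.
By Bayes' theorem, P(H|E) = 0.059660 / 0.29343 = 0.2033. Hence P(¬H|E) = 1 − 0.2033 = 0.7967.

P(¬H | E) ≈ 0.7967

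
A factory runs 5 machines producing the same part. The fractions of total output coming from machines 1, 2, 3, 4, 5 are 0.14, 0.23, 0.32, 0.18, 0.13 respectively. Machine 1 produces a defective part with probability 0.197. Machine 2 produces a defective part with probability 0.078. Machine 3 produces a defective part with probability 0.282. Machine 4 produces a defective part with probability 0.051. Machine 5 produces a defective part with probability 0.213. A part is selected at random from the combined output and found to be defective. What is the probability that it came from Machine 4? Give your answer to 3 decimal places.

Posterior probability ≈ 0.053

Tabulate prior·likelihood by source: [1] prior 0.14, lik 0.197, product 0.02758; [2] prior 0.23, lik 0.078, product 0.01794; [3] prior 0.32, lik 0.282, product 0.09024; [4] prior 0.18, lik 0.051, product 0.009180; [5] prior 0.13, lik 0.213, product 0.02769.
Normalizing constant = 0.17263; the posterior for Machine 4 is its product over the sum, 0.009180/0.17263 = 0.053.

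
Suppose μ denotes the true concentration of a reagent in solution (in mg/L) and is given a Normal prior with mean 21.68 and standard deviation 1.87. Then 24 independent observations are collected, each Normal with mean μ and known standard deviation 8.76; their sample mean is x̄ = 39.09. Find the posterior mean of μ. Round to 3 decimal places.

Posterior mean ≈ 30.774

Prior precision 1/τ₀² = 1/1.87² = 0.285968; data precision n/σ² = 24/8.76² = 0.312754.
Posterior precision = 0.285968 + 0.312754 = 0.598722.
Posterior mean = (0.285968·21.68 + 0.312754·39.09) / 0.598722 = 30.774.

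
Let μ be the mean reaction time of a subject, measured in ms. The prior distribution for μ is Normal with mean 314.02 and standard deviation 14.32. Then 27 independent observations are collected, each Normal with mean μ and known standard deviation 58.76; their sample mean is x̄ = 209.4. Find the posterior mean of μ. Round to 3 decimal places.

Posterior mean ≈ 249.583

With known σ, the Normal prior is conjugate. Weight on the data is w = (n/σ²)/(n/σ² + 1/τ₀²) = 0.00781988/(0.00781988+0.00487656) = 0.61591.
Posterior mean = w·x̄ + (1−w)·μ₀ = 0.61591·209.4 + 0.38409·314.02 = 249.583.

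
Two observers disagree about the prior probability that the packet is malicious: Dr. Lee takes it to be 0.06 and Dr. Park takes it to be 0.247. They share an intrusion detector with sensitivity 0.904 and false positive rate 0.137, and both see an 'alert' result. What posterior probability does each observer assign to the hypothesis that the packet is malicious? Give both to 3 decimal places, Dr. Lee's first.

Dr. Lee: 0.296; Dr. Park: 0.684

The likelihood ratio for an 'alert' result is 0.904/0.137 = 6.5985.
Dr. Lee: prior odds 0.06/0.94 = 0.063830; posterior odds 0.42118; posterior probability 0.296.
Dr. Park: prior odds 0.247/0.753 = 0.32802; posterior odds 2.1645; posterior probability 0.684.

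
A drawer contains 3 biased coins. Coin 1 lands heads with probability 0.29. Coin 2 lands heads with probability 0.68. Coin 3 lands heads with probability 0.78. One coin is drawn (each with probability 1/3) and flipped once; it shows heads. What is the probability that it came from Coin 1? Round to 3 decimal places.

Posterior probability ≈ 0.166

P(heads|C1) = 0.29; P(heads|C2) = 0.68; P(heads|C3) = 0.78.
Prior × likelihood for each source: 0.333333·0.29=0.09667, 0.333333·0.68=0.2267, 0.333333·0.78=0.2600. Summing gives P(heads) = 0.58333.
P(Coin 1 | heads) = 0.09667 / 0.58333 = 0.166.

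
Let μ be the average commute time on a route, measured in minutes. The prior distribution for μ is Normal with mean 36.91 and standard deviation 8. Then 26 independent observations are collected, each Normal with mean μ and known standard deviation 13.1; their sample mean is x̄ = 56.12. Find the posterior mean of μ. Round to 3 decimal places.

Prior precision 1/τ₀² = 1/8² = 0.0156250; data precision n/σ² = 26/13.1² = 0.151506.
Posterior precision = 0.0156250 + 0.151506 = 0.167131.
Posterior mean = (0.0156250·36.91 + 0.151506·56.12) / 0.167131 = 54.324.

Posterior mean ≈ 54.324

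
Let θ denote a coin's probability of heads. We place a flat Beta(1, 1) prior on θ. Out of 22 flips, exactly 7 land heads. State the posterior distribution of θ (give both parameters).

Observing 7 successes and 15 failures updates Beta(1, 1) by adding the success and failure counts to the two shape parameters: α = 1+7 = 8, β = 1+15 = 16.

Posterior: Beta(8, 16)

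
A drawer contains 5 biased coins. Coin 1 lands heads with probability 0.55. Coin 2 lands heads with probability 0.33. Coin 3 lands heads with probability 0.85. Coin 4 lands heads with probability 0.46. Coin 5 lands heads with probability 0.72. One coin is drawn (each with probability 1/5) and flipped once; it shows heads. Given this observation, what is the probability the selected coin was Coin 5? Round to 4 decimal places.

Posterior probability ≈ 0.2474

Tabulate prior·likelihood by source: [1] prior 0.2, lik 0.55, product 0.1100; [2] prior 0.2, lik 0.33, product 0.06600; [3] prior 0.2, lik 0.85, product 0.1700; [4] prior 0.2, lik 0.46, product 0.09200; [5] prior 0.2, lik 0.72, product 0.1440.
Normalizing constant = 0.58200; the posterior for Coin 5 is its product over the sum, 0.1440/0.58200 = 0.2474.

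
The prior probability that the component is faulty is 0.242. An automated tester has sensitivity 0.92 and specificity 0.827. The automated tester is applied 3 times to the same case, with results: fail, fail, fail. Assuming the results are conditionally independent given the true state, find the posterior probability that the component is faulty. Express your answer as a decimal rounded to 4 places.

Let H be the event that the component is faulty; start with P(H) = 0.242. P('fail'|H) = 0.92, P('fail'|¬H) = 0.173.
Update on result 1 ('fail'): P(H) ← 0.92·0.2420 / (0.92·0.2420 + 0.173·0.7580) = 0.22264/0.35377 = 0.6293.
Update on result 2 ('fail'): P(H) ← 0.92·0.6293 / (0.92·0.6293 + 0.173·0.3707) = 0.57898/0.64311 = 0.9003.
Update on result 3 ('fail'): P(H) ← 0.92·0.9003 / (0.92·0.9003 + 0.173·0.0997) = 0.82826/0.84551 = 0.9796.

Posterior P(H) ≈ 0.9796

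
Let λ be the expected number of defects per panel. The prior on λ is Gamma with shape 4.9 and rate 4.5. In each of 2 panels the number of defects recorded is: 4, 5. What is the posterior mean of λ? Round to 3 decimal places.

Posterior mean ≈ 2.138

The Poisson likelihood adds the total count to the shape and the number of exposure periods to the rate. Here ∑xᵢ = 9 and n = 2, so shape 4.9→13.9 and rate 4.5→6.5.
Posterior mean = shape/rate = 13.9/6.5 = 2.138.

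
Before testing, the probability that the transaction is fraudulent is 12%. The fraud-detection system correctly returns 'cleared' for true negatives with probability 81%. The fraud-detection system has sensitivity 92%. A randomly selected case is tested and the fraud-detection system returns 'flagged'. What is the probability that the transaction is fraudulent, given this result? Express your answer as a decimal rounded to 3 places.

P(H | E) ≈ 0.398

Write H for 'the transaction is fraudulent'. Prior odds H:¬H = 0.12/0.88 = 0.13636. For the 'flagged' outcome, the likelihood ratio is 0.92/0.19 = 4.8421.
Posterior odds = 0.13636 × 4.8421 = 0.66029, so P(H|E) = 0.66029/(1+0.66029) = 0.398.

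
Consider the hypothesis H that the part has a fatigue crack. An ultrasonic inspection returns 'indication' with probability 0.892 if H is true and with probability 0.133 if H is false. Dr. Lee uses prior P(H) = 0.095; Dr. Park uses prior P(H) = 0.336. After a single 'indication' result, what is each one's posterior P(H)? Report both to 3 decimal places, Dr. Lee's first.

Dr. Lee: 0.413; Dr. Park: 0.772

P('+'|H) = 0.892, P('+'|¬H) = 0.133.
Dr. Lee: numerator 0.892·0.095 = 0.084740; evidence = 0.084740+0.133·0.905 = 0.20511; posterior = 0.413.
Dr. Park: numerator 0.892·0.336 = 0.29971; evidence = 0.29971+0.133·0.664 = 0.38802; posterior = 0.772.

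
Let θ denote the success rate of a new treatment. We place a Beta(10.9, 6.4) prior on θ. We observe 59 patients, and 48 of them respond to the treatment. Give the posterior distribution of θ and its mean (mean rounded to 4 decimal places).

Posterior: Beta(58.9, 17.4); mean ≈ 0.7720

The binomial likelihood is conjugate to the Beta prior: with 48 successes and 11 failures, the posterior is Beta(10.9+48, 6.4+11) = Beta(58.9, 17.4).
Posterior mean = α/(α+β) = 58.9/76.3 = 0.7720.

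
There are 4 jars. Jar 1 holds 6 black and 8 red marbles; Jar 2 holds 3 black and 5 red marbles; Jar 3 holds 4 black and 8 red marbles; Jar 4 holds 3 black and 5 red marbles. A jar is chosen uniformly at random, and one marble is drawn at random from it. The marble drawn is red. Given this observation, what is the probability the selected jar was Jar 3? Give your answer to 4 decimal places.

Posterior probability ≈ 0.2679

P(red|Jar 1) = 0.5714; P(red|Jar 2) = 0.625; P(red|Jar 3) = 0.6667; P(red|Jar 4) = 0.625.
Prior × likelihood for each source: 0.25·0.5714=0.1429, 0.25·0.625=0.1562, 0.25·0.6667=0.1667, 0.25·0.625=0.1562. Summing gives P(red) = 0.62202.
P(Jar 3 | red) = 0.1667 / 0.62202 = 0.2679.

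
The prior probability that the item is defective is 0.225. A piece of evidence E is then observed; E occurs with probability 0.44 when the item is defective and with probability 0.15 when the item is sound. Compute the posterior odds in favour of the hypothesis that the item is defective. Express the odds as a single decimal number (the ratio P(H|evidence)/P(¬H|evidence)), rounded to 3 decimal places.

Posterior odds ≈ 0.852

Prior odds = 0.225/(1−0.225) = 0.29032.
Likelihood ratio for E = 0.44/0.15 = 2.9333.
Posterior odds = prior odds × LR = 0.85161.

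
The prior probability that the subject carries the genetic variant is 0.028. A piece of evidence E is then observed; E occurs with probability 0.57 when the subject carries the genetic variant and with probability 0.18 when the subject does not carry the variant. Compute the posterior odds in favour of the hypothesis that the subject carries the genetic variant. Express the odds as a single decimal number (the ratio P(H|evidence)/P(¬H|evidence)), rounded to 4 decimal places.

Posterior odds ≈ 0.0912

Prior odds = 0.028/(1−0.028) = 0.028807. In log-odds, ln(0.028807) = -3.5472.
Add log likelihood ratio: ln(3.1667) = 1.1527.
Posterior log-odds = -2.3945, so posterior odds = exp(-2.3945) = 0.091221.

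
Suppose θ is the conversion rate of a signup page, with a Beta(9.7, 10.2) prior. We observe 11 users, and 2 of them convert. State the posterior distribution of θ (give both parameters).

Posterior: Beta(11.7, 19.2)

The binomial likelihood is conjugate to the Beta prior: with 2 successes and 9 failures, the posterior is Beta(9.7+2, 10.2+9) = Beta(11.7, 19.2).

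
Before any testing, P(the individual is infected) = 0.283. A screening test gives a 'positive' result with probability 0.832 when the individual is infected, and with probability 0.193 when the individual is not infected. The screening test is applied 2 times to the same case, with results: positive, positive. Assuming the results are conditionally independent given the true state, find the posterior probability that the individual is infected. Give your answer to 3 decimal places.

With H the event that the individual is infected, the joint likelihood of the observed sequence is P(data|H) = 0.832·0.832 = 0.69222 and P(data|¬H) = 0.193·0.193 = 0.037249.
Bayes: P(H|data) = 0.283·0.69222 / (0.283·0.69222 + 0.717·0.037249) = 0.19590/0.22261 = 0.8800.

Posterior P(H) ≈ 0.880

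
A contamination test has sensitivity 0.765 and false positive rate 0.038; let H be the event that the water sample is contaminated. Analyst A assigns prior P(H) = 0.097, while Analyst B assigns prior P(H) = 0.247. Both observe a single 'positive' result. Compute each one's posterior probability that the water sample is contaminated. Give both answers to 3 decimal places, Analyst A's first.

The likelihood ratio for a 'positive' result is 0.765/0.038 = 20.132.
Analyst A: prior odds 0.097/0.903 = 0.10742; posterior odds 2.1625; posterior probability 0.684.
Analyst B: prior odds 0.247/0.753 = 0.32802; posterior odds 6.6036; posterior probability 0.868.

Analyst A: 0.684; Analyst B: 0.868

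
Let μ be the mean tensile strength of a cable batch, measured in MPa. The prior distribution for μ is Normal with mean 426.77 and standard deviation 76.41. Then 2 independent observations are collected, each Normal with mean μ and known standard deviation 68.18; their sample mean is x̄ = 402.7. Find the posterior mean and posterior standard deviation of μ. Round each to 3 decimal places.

Posterior mean ≈ 409.554; posterior SD ≈ 40.773

With known σ, the Normal prior is conjugate. Weight on the data is w = (n/σ²)/(n/σ² + 1/τ₀²) = 0.00043025/(0.00043025+0.00017128) = 0.71526.
Posterior mean = w·x̄ + (1−w)·μ₀ = 0.71526·402.7 + 0.28474·426.77 = 409.554. Posterior variance = 1/(0.00043025+0.00017128) = 1662.45, so SD = 40.773.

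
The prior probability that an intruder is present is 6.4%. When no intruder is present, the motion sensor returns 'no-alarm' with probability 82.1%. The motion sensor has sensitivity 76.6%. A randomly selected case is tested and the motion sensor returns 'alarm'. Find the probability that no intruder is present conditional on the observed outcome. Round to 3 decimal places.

P(¬H | E) ≈ 0.774

Let H be the event that an intruder is present. P(H) = 0.064, so P(¬H) = 0.936. With E the 'alarm' result, P(E|H) = 0.766 and P(E|¬H) = 0.179.
P(E) = 0.766·0.064 + 0.179·0.936 = 0.049024 + 0.16754 = 0.21657.
By Bayes' theorem, P(H|E) = 0.049024 / 0.21657 = 0.226. Hence P(¬H|E) = 1 − 0.226 = 0.774.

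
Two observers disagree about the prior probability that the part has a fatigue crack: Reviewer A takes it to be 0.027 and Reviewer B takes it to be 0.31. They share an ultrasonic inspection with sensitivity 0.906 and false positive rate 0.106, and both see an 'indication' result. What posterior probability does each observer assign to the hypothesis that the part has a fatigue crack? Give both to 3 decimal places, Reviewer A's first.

Reviewer A: 0.192; Reviewer B: 0.793

P('+'|H) = 0.906, P('+'|¬H) = 0.106.
Reviewer A: numerator 0.906·0.027 = 0.024462; evidence = 0.024462+0.106·0.973 = 0.12760; posterior = 0.192.
Reviewer B: numerator 0.906·0.31 = 0.28086; evidence = 0.28086+0.106·0.69 = 0.35400; posterior = 0.793.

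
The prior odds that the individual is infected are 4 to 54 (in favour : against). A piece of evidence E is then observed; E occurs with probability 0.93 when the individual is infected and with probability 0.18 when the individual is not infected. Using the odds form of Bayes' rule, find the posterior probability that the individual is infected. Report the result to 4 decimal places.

Posterior probability ≈ 0.2768

Prior odds = 4/54 = 0.074074.
Likelihood ratio for E = 0.93/0.18 = 5.1667.
Posterior odds = prior odds × LR = 0.38272.
Posterior probability = odds/(1+odds) = 0.38272/1.3827 = 0.2768.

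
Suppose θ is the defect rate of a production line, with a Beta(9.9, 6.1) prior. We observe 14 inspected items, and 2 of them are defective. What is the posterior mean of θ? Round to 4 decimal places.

The binomial likelihood is conjugate to the Beta prior: with 2 successes and 12 failures, the posterior is Beta(9.9+2, 6.1+12) = Beta(11.9, 18.1).
E[θ | data] = 11.9/(11.9+18.1) = 0.3967.

Posterior mean ≈ 0.3967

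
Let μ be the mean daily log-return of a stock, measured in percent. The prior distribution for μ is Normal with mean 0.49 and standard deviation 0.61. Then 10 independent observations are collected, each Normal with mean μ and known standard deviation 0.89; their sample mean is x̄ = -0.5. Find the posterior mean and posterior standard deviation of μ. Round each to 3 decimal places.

Prior precision 1/τ₀² = 1/0.61² = 2.68745; data precision n/σ² = 10/0.89² = 12.6247.
Posterior precision = 2.68745 + 12.6247 = 15.3121, giving posterior SD = 1/√15.3121 = 0.256.
Posterior mean = (2.68745·0.49 + 12.6247·-0.5) / 15.3121 = -0.326.

Posterior mean ≈ -0.326; posterior SD ≈ 0.256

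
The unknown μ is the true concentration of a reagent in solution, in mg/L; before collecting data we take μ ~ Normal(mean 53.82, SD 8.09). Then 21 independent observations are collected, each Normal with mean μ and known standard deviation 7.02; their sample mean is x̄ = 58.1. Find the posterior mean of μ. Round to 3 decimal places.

Posterior mean ≈ 57.952

Prior precision 1/τ₀² = 1/8.09² = 0.0152793; data precision n/σ² = 21/7.02² = 0.426133.
Posterior precision = 0.0152793 + 0.426133 = 0.441412.
Posterior mean = (0.0152793·53.82 + 0.426133·58.1) / 0.441412 = 57.952.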